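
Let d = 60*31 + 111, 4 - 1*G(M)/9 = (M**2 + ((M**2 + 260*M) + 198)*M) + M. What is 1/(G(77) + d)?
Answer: -1/18171918 ≈ -5.5030e-8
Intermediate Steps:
G(M) = 36 - 9*M - 9*M**2 - 9*M*(198 + M**2 + 260*M) (G(M) = 36 - 9*((M**2 + ((M**2 + 260*M) + 198)*M) + M) = 36 - 9*((M**2 + (198 + M**2 + 260*M)*M) + M) = 36 - 9*((M**2 + M*(198 + M**2 + 260*M)) + M) = 36 - 9*(M + M**2 + M*(198 + M**2 + 260*M)) = 36 + (-9*M - 9*M**2 - 9*M*(198 + M**2 + 260*M)) = 36 - 9*M - 9*M**2 - 9*M*(198 + M**2 + 260*M))
d = 1971 (d = 1860 + 111 = 1971)
1/(G(77) + d) = 1/((36 - 2349*77**2 - 1791*77 - 9*77**3) + 1971) = 1/((36 - 2349*5929 - 137907 - 9*456533) + 1971) = 1/((36 - 13927221 - 137907 - 4108797) + 1971) = 1/(-18173889 + 1971) = 1/(-18171918) = -1/18171918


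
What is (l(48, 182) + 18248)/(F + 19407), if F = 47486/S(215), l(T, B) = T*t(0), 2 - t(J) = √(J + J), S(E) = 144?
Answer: 1320768/1421047 ≈ 0.92943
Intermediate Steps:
t(J) = 2 - √2*√J (t(J) = 2 - √(J + J) = 2 - √(2*J) = 2 - √2*√J)
l(T, B) = 2*T (l(T, B) = T*(2 - √2*√0) = T*(2 - 1*√2*0) = T*(2 + 0) = T*2 = 2*T)
F = 23743/72 (F = 47486/144 = 47486*(1/144) = 23743/72 ≈ 329.76)
(l(48, 182) + 18248)/(F + 19407) = (2*48 + 18248)/(23743/72 + 19407) = (96 + 18248)/(1421047/72) = 18344*(72/1421047) = 1320768/1421047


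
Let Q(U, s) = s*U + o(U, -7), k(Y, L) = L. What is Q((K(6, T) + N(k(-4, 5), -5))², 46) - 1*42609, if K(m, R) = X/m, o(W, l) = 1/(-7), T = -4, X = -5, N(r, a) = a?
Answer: -5171527/126 ≈ -41044.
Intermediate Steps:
o(W, l) = -⅐
K(m, R) = -5/m
Q(U, s) = -⅐ + U*s (Q(U, s) = s*U - ⅐ = U*s - ⅐ = -⅐ + U*s)
Q((K(6, T) + N(k(-4, 5), -5))², 46) - 1*42609 = (-⅐ + (-5/6 - 5)²*46) - 1*42609 = (-⅐ + (-5*⅙ - 5)²*46) - 42609 = (-⅐ + (-⅚ - 5)²*46) - 42609 = (-⅐ + (-35/6)²*46) - 42609 = (-⅐ + (1225/36)*46) - 42609 = (-⅐ + 28175/18) - 42609 = 197207/126 - 42609 = -5171527/126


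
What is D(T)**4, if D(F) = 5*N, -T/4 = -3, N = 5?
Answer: 390625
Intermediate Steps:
T = 12 (T = -4*(-3) = 12)
D(F) = 25 (D(F) = 5*5 = 25)
D(T)**4 = 25**4 = 390625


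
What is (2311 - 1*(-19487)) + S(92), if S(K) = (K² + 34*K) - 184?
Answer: 33206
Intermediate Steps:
S(K) = -184 + K² + 34*K
(2311 - 1*(-19487)) + S(92) = (2311 - 1*(-19487)) + (-184 + 92² + 34*92) = (2311 + 19487) + (-184 + 8464 + 3128) = 21798 + 11408 = 33206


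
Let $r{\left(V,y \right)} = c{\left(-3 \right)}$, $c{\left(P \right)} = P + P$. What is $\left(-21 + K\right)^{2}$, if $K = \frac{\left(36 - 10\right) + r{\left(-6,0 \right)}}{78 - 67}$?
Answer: $\frac{44521}{121} \approx 367.94$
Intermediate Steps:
$c{\left(P \right)} = 2 P$
$r{\left(V,y \right)} = -6$ ($r{\left(V,y \right)} = 2 \left(-3\right) = -6$)
$K = \frac{20}{11}$ ($K = \frac{\left(36 - 10\right) - 6}{78 - 67} = \frac{26 - 6}{11} = 20 \cdot \frac{1}{11} = \frac{20}{11} \approx 1.8182$)
$\left(-21 + K\right)^{2} = \left(-21 + \frac{20}{11}\right)^{2} = \left(- \frac{211}{11}\right)^{2} = \frac{44521}{121}$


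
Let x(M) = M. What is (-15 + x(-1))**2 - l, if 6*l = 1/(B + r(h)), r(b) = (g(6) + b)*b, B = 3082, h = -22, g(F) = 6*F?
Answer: 4260863/16644 ≈ 256.00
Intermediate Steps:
r(b) = b*(36 + b) (r(b) = (6*6 + b)*b = (36 + b)*b = b*(36 + b))
l = 1/16644 (l = 1/(6*(3082 - 22*(36 - 22))) = 1/(6*(3082 - 22*14)) = 1/(6*(3082 - 308)) = (1/6)/2774 = (1/6)*(1/2774) = 1/16644 ≈ 6.0082e-5)
(-15 + x(-1))**2 - l = (-15 - 1)**2 - 1*1/16644 = (-16)**2 - 1/16644 = 256 - 1/16644 = 4260863/16644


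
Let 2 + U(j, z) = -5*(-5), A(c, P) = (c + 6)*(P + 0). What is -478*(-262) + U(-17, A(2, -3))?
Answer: 125259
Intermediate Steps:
A(c, P) = P*(6 + c) (A(c, P) = (6 + c)*P = P*(6 + c))
U(j, z) = 23 (U(j, z) = -2 - 5*(-5) = -2 + 25 = 23)
-478*(-262) + U(-17, A(2, -3)) = -478*(-262) + 23 = 125236 + 23 = 125259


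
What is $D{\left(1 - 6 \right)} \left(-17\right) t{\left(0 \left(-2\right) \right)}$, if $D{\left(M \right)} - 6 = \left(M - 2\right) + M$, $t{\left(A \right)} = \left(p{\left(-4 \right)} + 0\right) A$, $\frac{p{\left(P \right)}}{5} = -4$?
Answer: $0$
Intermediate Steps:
$p{\left(P \right)} = -20$ ($p{\left(P \right)} = 5 \left(-4\right) = -20$)
$t{\left(A \right)} = - 20 A$ ($t{\left(A \right)} = \left(-20 + 0\right) A = - 20 A$)
$D{\left(M \right)} = 4 + 2 M$ ($D{\left(M \right)} = 6 + \left(\left(M - 2\right) + M\right) = 6 + \left(\left(-2 + M\right) + M\right) = 6 + \left(-2 + 2 M\right) = 4 + 2 M$)
$D{\left(1 - 6 \right)} \left(-17\right) t{\left(0 \left(-2\right) \right)} = \left(4 + 2 \left(1 - 6\right)\right) \left(-17\right) \left(- 20 \cdot 0 \left(-2\right)\right) = \left(4 + 2 \left(1 - 6\right)\right) \left(-17\right) \left(\left(-20\right) 0\right) = \left(4 + 2 \left(-5\right)\right) \left(-17\right) 0 = \left(4 - 10\right) \left(-17\right) 0 = \left(-6\right) \left(-17\right) 0 = 102 \cdot 0 = 0$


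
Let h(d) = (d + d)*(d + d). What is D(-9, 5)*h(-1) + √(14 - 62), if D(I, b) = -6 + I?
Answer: -60 + 4*I*√3 ≈ -60.0 + 6.9282*I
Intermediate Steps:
h(d) = 4*d² (h(d) = (2*d)*(2*d) = 4*d²)
D(-9, 5)*h(-1) + √(14 - 62) = (-6 - 9)*(4*(-1)²) + √(14 - 62) = -60 + √(-48) = -15*4 + 4*I*√3 = -60 + 4*I*√3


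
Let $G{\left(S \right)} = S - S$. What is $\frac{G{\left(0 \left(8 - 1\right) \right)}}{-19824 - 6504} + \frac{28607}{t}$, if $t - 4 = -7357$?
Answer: $- \frac{28607}{7353} \approx -3.8905$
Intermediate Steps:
$G{\left(S \right)} = 0$
$t = -7353$ ($t = 4 - 7357 = -7353$)
$\frac{G{\left(0 \left(8 - 1\right) \right)}}{-19824 - 6504} + \frac{28607}{t} = \frac{0}{-19824 - 6504} + \frac{28607}{-7353} = \frac{0}{-19824 - 6504} + 28607 \left(- \frac{1}{7353}\right) = \frac{0}{-26328} - \frac{28607}{7353} = 0 \left(- \frac{1}{26328}\right) - \frac{28607}{7353} = 0 - \frac{28607}{7353} = - \frac{28607}{7353}$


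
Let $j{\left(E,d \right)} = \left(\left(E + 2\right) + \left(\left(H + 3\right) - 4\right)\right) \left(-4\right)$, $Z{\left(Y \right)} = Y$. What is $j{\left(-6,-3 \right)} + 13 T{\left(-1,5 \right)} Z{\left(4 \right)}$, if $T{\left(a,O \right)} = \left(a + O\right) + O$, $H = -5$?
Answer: $508$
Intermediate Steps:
$T{\left(a,O \right)} = a + 2 O$ ($T{\left(a,O \right)} = \left(O + a\right) + O = a + 2 O$)
$j{\left(E,d \right)} = 16 - 4 E$ ($j{\left(E,d \right)} = \left(\left(E + 2\right) + \left(\left(-5 + 3\right) - 4\right)\right) \left(-4\right) = \left(\left(2 + E\right) - 6\right) \left(-4\right) = \left(-4 + E\right) \left(-4\right) = 16 - 4 E$)
$j{\left(-6,-3 \right)} + 13 T{\left(-1,5 \right)} Z{\left(4 \right)} = \left(16 - -24\right) + 13 \left(-1 + 2 \cdot 5\right) 4 = \left(16 + 24\right) + 13 \left(-1 + 10\right) 4 = 40 + 13 \cdot 9 \cdot 4 = 40 + 13 \cdot 36 = 40 + 468 = 508$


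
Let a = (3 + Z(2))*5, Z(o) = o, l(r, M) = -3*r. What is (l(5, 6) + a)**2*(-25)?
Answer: -2500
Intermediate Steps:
a = 25 (a = (3 + 2)*5 = 5*5 = 25)
(l(5, 6) + a)**2*(-25) = (-3*5 + 25)**2*(-25) = (-15 + 25)**2*(-25) = 10**2*(-25) = 100*(-25) = -2500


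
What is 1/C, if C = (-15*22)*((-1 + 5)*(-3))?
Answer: 1/3960 ≈ 0.00025253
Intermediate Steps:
C = 3960 (C = -1320*(-3) = -330*(-12) = 3960)
1/C = 1/3960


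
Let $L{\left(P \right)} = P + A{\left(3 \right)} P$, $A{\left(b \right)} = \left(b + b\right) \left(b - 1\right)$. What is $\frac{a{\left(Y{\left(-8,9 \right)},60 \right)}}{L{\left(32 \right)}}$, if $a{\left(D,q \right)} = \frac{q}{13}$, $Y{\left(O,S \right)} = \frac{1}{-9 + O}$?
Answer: $\frac{15}{1352} \approx 0.011095$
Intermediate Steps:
$A{\left(b \right)} = 2 b \left(-1 + b\right)$
$a{\left(D,q \right)} = \frac{q}{13}$ ($a{\left(D,q \right)} = q \frac{1}{13} = \frac{q}{13}$)
$L{\left(P \right)} = 13 P$ ($L{\left(P \right)} = P + 2 \cdot 3 \left(-1 + 3\right) P = P + 2 \cdot 3 \cdot 2 P = P + 12 P = 13 P$)
$\frac{a{\left(Y{\left(-8,9 \right)},60 \right)}}{L{\left(32 \right)}} = \frac{\frac{1}{13} \cdot 60}{13 \cdot 32} = \frac{60}{13 \cdot 416} = \frac{60}{13} \cdot \frac{1}{416} = \frac{15}{1352}$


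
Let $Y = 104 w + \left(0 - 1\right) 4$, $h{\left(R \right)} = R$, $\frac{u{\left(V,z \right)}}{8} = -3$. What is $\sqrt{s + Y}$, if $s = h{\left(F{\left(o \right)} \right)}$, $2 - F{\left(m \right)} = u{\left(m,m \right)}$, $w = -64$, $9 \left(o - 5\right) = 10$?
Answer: $i \sqrt{6634} \approx 81.449 i$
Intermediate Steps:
$o = \frac{55}{9}$ ($o = 5 + \frac{1}{9} \cdot 10 = 5 + \frac{10}{9} = \frac{55}{9} \approx 6.1111$)
$u{\left(V,z \right)} = -24$ ($u{\left(V,z \right)} = 8 \left(-3\right) = -24$)
$F{\left(m \right)} = 26$ ($F{\left(m \right)} = 2 - -24 = 2 + 24 = 26$)
$s = 26$
$Y = -6660$ ($Y = 104 \left(-64\right) + \left(0 - 1\right) 4 = -6656 - 4 = -6660$)
$\sqrt{s + Y} = \sqrt{26 - 6660} = \sqrt{-6634} = i \sqrt{6634}$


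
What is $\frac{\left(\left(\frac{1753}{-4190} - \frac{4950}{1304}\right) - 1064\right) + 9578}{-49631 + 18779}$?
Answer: $- \frac{11623856557}{42141980880} \approx -0.27583$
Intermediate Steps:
$\frac{\left(\left(\frac{1753}{-4190} - \frac{4950}{1304}\right) - 1064\right) + 9578}{-49631 + 18779} = \frac{\left(\left(1753 \left(- \frac{1}{4190}\right) - \frac{2475}{652}\right) - 1064\right) + 9578}{-30852} = \left(\left(\left(- \frac{1753}{4190} - \frac{2475}{652}\right) - 1064\right) + 9578\right) \left(- \frac{1}{30852}\right) = \left(\left(- \frac{5756603}{1365940} - 1064\right) + 9578\right) \left(- \frac{1}{30852}\right) = \left(- \frac{1459116763}{1365940} + 9578\right) \left(- \frac{1}{30852}\right) = \frac{11623856557}{1365940} \left(- \frac{1}{30852}\right) = - \frac{11623856557}{42141980880}$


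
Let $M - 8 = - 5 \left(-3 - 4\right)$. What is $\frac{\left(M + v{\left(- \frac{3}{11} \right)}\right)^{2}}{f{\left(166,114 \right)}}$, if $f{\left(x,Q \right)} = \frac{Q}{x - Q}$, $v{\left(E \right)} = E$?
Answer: $\frac{5743400}{6897} \approx 832.74$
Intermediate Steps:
$M = 43$ ($M = 8 - 5 \left(-3 - 4\right) = 8 - -35 = 8 + 35 = 43$)
$\frac{\left(M + v{\left(- \frac{3}{11} \right)}\right)^{2}}{f{\left(166,114 \right)}} = \frac{\left(43 - \frac{3}{11}\right)^{2}}{114 \frac{1}{166 - 114}} = \frac{\left(43 - \frac{3}{11}\right)^{2}}{114 \cdot \frac{1}{52}} = \frac{\left(\frac{470}{11}\right)^{2}}{114 \cdot \frac{1}{52}} = \frac{220900}{121 \cdot \frac{57}{26}} = \frac{220900}{121} \cdot \frac{26}{57} = \frac{5743400}{6897}$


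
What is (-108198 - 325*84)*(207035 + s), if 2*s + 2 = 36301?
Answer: -30512049381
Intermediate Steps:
s = 36299/2 (s = -1 + (1/2)*36301 = -1 + 36301/2 = 36299/2 ≈ 18150.)
(-108198 - 325*84)*(207035 + s) = (-108198 - 325*84)*(207035 + 36299/2) = (-108198 - 27300)*(450369/2) = -135498*450369/2 = -30512049381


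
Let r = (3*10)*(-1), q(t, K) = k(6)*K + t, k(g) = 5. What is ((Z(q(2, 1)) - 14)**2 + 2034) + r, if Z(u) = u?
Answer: 2053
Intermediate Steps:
q(t, K) = t + 5*K (q(t, K) = 5*K + t = t + 5*K)
r = -30 (r = 30*(-1) = -30)
((Z(q(2, 1)) - 14)**2 + 2034) + r = (((2 + 5*1) - 14)**2 + 2034) - 30 = (((2 + 5) - 14)**2 + 2034) - 30 = ((7 - 14)**2 + 2034) - 30 = ((-7)**2 + 2034) - 30 = (49 + 2034) - 30 = 2083 - 30 = 2053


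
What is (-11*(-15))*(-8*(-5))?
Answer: 6600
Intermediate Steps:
(-11*(-15))*(-8*(-5)) = 165*40 = 6600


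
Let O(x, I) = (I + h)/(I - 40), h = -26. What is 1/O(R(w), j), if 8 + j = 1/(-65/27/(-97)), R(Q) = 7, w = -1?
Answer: -501/409 ≈ -1.2249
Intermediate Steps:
j = 2099/65 (j = -8 + 1/(-65/27/(-97)) = -8 + 1/(-65*1/27*(-1/97)) = -8 + 1/(-65/27*(-1/97)) = -8 + 1/(65/2619) = -8 + 2619/65 = 2099/65 ≈ 32.292)
O(x, I) = (-26 + I)/(-40 + I) (O(x, I) = (I - 26)/(I - 40) = (-26 + I)/(-40 + I))
1/O(R(w), j) = 1/((-26 + 2099/65)/(-40 + 2099/65)) = 1/((409/65)/(-501/65)) = 1/(-65/501*409/65) = 1/(-409/501) = -501/409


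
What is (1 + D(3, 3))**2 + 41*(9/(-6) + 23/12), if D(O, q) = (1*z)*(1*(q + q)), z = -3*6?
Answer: 137593/12 ≈ 11466.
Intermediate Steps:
z = -18
D(O, q) = -36*q (D(O, q) = (1*(-18))*(1*(q + q)) = -18*2*q = -36*q)
(1 + D(3, 3))**2 + 41*(9/(-6) + 23/12) = (1 - 36*3)**2 + 41*(9/(-6) + 23/12) = (1 - 108)**2 + 41*(9*(-1/6) + 23*(1/12)) = (-107)**2 + 41*(-3/2 + 23/12) = 11449 + 41*(5/12) = 11449 + 205/12 = 137593/12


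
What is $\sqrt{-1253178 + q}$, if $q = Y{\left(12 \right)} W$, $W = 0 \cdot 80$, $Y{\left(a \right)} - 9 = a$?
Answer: $3 i \sqrt{139242} \approx 1119.5 i$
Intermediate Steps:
$Y{\left(a \right)} = 9 + a$
$W = 0$
$q = 0$ ($q = \left(9 + 12\right) 0 = 21 \cdot 0 = 0$)
$\sqrt{-1253178 + q} = \sqrt{-1253178 + 0} = \sqrt{-1253178} = 3 i \sqrt{139242}$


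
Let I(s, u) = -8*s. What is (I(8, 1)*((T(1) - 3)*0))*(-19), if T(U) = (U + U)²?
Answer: 0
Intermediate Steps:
T(U) = 4*U² (T(U) = (2*U)² = 4*U²)
(I(8, 1)*((T(1) - 3)*0))*(-19) = ((-8*8)*((4*1² - 3)*0))*(-19) = -64*(4*1 - 3)*0*(-19) = -64*(4 - 3)*0*(-19) = -64*0*(-19) = 0*(-19) = 0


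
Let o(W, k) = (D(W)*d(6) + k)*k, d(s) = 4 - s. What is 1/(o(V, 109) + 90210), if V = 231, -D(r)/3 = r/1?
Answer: 1/253165 ≈ 3.9500e-6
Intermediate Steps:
D(r) = -3*r (D(r) = -3*r/1 = -3*r)
o(W, k) = k*(k + 6*W) (o(W, k) = ((-3*W)*(4 - 1*6) + k)*k = ((-3*W)*(4 - 6) + k)*k = (-3*W*(-2) + k)*k = (6*W + k)*k = (k + 6*W)*k = k*(k + 6*W))
1/(o(V, 109) + 90210) = 1/(109*(109 + 6*231) + 90210) = 1/(109*(109 + 1386) + 90210) = 1/(109*1495 + 90210) = 1/(162955 + 90210) = 1/253165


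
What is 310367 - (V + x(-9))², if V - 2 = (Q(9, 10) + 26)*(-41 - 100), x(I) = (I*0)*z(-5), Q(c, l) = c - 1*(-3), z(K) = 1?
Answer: -28376369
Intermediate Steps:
Q(c, l) = 3 + c (Q(c, l) = c + 3 = 3 + c)
x(I) = 0 (x(I) = (I*0)*1 = 0*1 = 0)
V = -5356 (V = 2 + ((3 + 9) + 26)*(-41 - 100) = 2 + (12 + 26)*(-141) = 2 + 38*(-141) = 2 - 5358 = -5356)
310367 - (V + x(-9))² = 310367 - (-5356 + 0)² = 310367 - 1*(-5356)² = 310367 - 1*28686736 = 310367 - 28686736 = -28376369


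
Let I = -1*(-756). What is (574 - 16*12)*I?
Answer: 288792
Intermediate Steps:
I = 756
(574 - 16*12)*I = (574 - 16*12)*756 = (574 - 192)*756 = 382*756 = 288792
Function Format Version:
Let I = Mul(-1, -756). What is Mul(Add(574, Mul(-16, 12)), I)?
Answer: 288792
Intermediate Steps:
I = 756
Mul(Add(574, Mul(-16, 12)), I) = Mul(Add(574, Mul(-16, 12)), 756) = Mul(Add(574, -192), 756) = Mul(382, 756) = 288792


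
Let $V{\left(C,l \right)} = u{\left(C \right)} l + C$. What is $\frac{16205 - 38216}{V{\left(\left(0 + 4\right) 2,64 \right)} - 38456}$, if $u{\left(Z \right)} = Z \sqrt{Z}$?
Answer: $\frac{52892433}{92259472} + \frac{88044 \sqrt{2}}{5766217} \approx 0.59489$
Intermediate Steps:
$u{\left(Z \right)} = Z^{\frac{3}{2}}$
$V{\left(C,l \right)} = C + l C^{\frac{3}{2}}$ ($V{\left(C,l \right)} = C^{\frac{3}{2}} l + C = l C^{\frac{3}{2}} + C = C + l C^{\frac{3}{2}}$)
$\frac{16205 - 38216}{V{\left(\left(0 + 4\right) 2,64 \right)} - 38456} = \frac{16205 - 38216}{\left(\left(0 + 4\right) 2 + 64 \left(\left(0 + 4\right) 2\right)^{\frac{3}{2}}\right) - 38456} = - \frac{22011}{\left(4 \cdot 2 + 64 \left(4 \cdot 2\right)^{\frac{3}{2}}\right) - 38456} = - \frac{22011}{\left(8 + 64 \cdot 8^{\frac{3}{2}}\right) - 38456} = - \frac{22011}{\left(8 + 64 \cdot 16 \sqrt{2}\right) - 38456} = - \frac{22011}{\left(8 + 1024 \sqrt{2}\right) - 38456} = - \frac{22011}{-38448 + 1024 \sqrt{2}}$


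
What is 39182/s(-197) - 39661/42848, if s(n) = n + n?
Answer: -847248385/8441056 ≈ -100.37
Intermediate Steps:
s(n) = 2*n
39182/s(-197) - 39661/42848 = 39182/((2*(-197))) - 39661/42848 = 39182/(-394) - 39661*1/42848 = 39182*(-1/394) - 39661/42848 = -19591/197 - 39661/42848 = -847248385/8441056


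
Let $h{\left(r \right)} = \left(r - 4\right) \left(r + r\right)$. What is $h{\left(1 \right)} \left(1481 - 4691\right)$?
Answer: $19260$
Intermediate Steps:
$h{\left(r \right)} = 2 r \left(-4 + r\right)$ ($h{\left(r \right)} = \left(-4 + r\right) 2 r = 2 r \left(-4 + r\right)$)
$h{\left(1 \right)} \left(1481 - 4691\right) = 2 \cdot 1 \left(-4 + 1\right) \left(1481 - 4691\right) = 2 \cdot 1 \left(-3\right) \left(1481 - 4691\right) = \left(-6\right) \left(-3210\right) = 19260$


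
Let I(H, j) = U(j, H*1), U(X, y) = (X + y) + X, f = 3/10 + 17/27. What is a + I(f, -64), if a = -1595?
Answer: -464959/270 ≈ -1722.1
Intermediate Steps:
f = 251/270 (f = 3*(⅒) + 17*(1/27) = 3/10 + 17/27 = 251/270 ≈ 0.92963)
U(X, y) = y + 2*X
I(H, j) = H + 2*j (I(H, j) = H*1 + 2*j = H + 2*j)
a + I(f, -64) = -1595 + (251/270 + 2*(-64)) = -1595 + (251/270 - 128) = -1595 - 34309/270 = -464959/270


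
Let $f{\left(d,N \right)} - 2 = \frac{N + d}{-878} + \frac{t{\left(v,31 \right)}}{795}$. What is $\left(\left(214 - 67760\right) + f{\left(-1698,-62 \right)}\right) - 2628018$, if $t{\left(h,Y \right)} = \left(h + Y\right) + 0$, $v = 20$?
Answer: $- \frac{313587964607}{116335} \approx -2.6956 \cdot 10^{6}$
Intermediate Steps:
$t{\left(h,Y \right)} = Y + h$ ($t{\left(h,Y \right)} = \left(Y + h\right) + 0 = Y + h$)
$f{\left(d,N \right)} = \frac{547}{265} - \frac{N}{878} - \frac{d}{878}$ ($f{\left(d,N \right)} = 2 + \left(\frac{N + d}{-878} + \frac{31 + 20}{795}\right) = 2 + \left(\left(N + d\right) \left(- \frac{1}{878}\right) + 51 \cdot \frac{1}{795}\right) = 2 - \left(- \frac{17}{265} + \frac{N}{878} + \frac{d}{878}\right) = \frac{547}{265} - \frac{N}{878} - \frac{d}{878}$)
$\left(\left(214 - 67760\right) + f{\left(-1698,-62 \right)}\right) - 2628018 = \left(\left(214 - 67760\right) - - \frac{473333}{116335}\right) - 2628018 = \left(\left(214 - 67760\right) + \left(\frac{547}{265} + \frac{31}{439} + \frac{849}{439}\right)\right) - 2628018 = \left(-67546 + \frac{473333}{116335}\right) - 2628018 = - \frac{7857490577}{116335} - 2628018 = - \frac{313587964607}{116335}$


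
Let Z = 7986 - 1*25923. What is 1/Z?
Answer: -1/17937 ≈ -5.5751e-5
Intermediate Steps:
Z = -17937 (Z = 7986 - 25923 = -17937)
1/Z = 1/(-17937) = -1/17937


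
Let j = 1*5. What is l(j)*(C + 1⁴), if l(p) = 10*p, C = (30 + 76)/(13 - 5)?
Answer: 1425/2 ≈ 712.50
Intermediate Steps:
j = 5
C = 53/4 (C = 106/8 = 106*(⅛) = 53/4 ≈ 13.250)
l(j)*(C + 1⁴) = (10*5)*(53/4 + 1⁴) = 50*(53/4 + 1) = 50*(57/4) = 1425/2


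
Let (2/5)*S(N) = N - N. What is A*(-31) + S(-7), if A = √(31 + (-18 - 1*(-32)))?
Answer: -93*√5 ≈ -207.95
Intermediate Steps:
A = 3*√5 (A = √(31 + (-18 + 32)) = √(31 + 14) = √45 = 3*√5 ≈ 6.7082)
S(N) = 0 (S(N) = 5*(N - N)/2 = (5/2)*0 = 0)
A*(-31) + S(-7) = (3*√5)*(-31) + 0 = -93*√5 + 0 = -93*√5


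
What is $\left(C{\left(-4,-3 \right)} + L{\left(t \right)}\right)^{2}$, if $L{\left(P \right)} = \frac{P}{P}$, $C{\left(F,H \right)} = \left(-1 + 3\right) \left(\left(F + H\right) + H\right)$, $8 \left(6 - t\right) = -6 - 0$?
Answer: $361$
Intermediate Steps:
$t = \frac{27}{4}$ ($t = 6 - \frac{-6 - 0}{8} = 6 - \frac{-6 + 0}{8} = 6 - - \frac{3}{4} = 6 + \frac{3}{4} = \frac{27}{4} \approx 6.75$)
$C{\left(F,H \right)} = 2 F + 4 H$ ($C{\left(F,H \right)} = 2 \left(F + 2 H\right) = 2 F + 4 H$)
$L{\left(P \right)} = 1$
$\left(C{\left(-4,-3 \right)} + L{\left(t \right)}\right)^{2} = \left(\left(2 \left(-4\right) + 4 \left(-3\right)\right) + 1\right)^{2} = \left(\left(-8 - 12\right) + 1\right)^{2} = \left(-20 + 1\right)^{2} = \left(-19\right)^{2} = 361$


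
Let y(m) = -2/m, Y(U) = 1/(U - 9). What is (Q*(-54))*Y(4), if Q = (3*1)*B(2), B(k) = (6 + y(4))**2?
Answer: 9801/10 ≈ 980.10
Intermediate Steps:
Y(U) = 1/(-9 + U)
B(k) = 121/4 (B(k) = (6 - 2/4)**2 = (6 - 2*1/4)**2 = (6 - 1/2)**2 = (11/2)**2 = 121/4)
Q = 363/4 (Q = (3*1)*(121/4) = 3*(121/4) = 363/4 ≈ 90.750)
(Q*(-54))*Y(4) = ((363/4)*(-54))/(-9 + 4) = -9801/2/(-5) = -9801/2*(-1/5) = 9801/10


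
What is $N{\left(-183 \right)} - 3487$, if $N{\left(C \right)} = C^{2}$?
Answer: $30002$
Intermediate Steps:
$N{\left(-183 \right)} - 3487 = \left(-183\right)^{2} - 3487 = 33489 - 3487 = 30002$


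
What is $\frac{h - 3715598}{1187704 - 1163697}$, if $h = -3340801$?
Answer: $- \frac{7056399}{24007} \approx -293.93$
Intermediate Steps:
$\frac{h - 3715598}{1187704 - 1163697} = \frac{-3340801 - 3715598}{1187704 - 1163697} = - \frac{7056399}{24007}$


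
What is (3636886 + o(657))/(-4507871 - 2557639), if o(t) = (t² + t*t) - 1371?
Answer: -4498813/7065510 ≈ -0.63673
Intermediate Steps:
o(t) = -1371 + 2*t² (o(t) = (t² + t²) - 1371 = 2*t² - 1371 = -1371 + 2*t²)
(3636886 + o(657))/(-4507871 - 2557639) = (3636886 + (-1371 + 2*657²))/(-4507871 - 2557639) = (3636886 + (-1371 + 2*431649))/(-7065510) = (3636886 + (-1371 + 863298))*(-1/7065510) = (3636886 + 861927)*(-1/7065510) = 4498813*(-1/7065510) = -4498813/7065510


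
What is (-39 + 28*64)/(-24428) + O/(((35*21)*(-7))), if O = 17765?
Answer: -88596521/25136412 ≈ -3.5246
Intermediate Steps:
(-39 + 28*64)/(-24428) + O/(((35*21)*(-7))) = (-39 + 28*64)/(-24428) + 17765/(((35*21)*(-7))) = (-39 + 1792)*(-1/24428) + 17765/((735*(-7))) = 1753*(-1/24428) + 17765/(-5145) = -1753/24428 + 17765*(-1/5145) = -1753/24428 - 3553/1029 = -88596521/25136412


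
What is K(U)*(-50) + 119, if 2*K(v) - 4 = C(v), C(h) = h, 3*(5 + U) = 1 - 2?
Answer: 457/3 ≈ 152.33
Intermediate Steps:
U = -16/3 (U = -5 + (1 - 2)/3 = -5 + (1/3)*(-1) = -5 - 1/3 = -16/3 ≈ -5.3333)
K(v) = 2 + v/2
K(U)*(-50) + 119 = (2 + (1/2)*(-16/3))*(-50) + 119 = (2 - 8/3)*(-50) + 119 = -2/3*(-50) + 119 = 100/3 + 119 = 457/3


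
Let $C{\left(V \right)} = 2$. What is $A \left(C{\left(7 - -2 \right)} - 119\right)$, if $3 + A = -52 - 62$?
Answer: $13689$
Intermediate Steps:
$A = -117$ ($A = -3 - 114 = -117$)
$A \left(C{\left(7 - -2 \right)} - 119\right) = - 117 \left(2 - 119\right) = \left(-117\right) \left(-117\right) = 13689$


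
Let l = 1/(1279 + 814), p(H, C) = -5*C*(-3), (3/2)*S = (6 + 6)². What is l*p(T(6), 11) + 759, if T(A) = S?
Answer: 1588752/2093 ≈ 759.08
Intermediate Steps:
S = 96 (S = 2*(6 + 6)²/3 = (⅔)*12² = (⅔)*144 = 96)
T(A) = 96
p(H, C) = 15*C
l = 1/2093 ≈ 0.00047778
l*p(T(6), 11) + 759 = (15*11)/2093 + 759 = (1/2093)*165 + 759 = 165/2093 + 759 = 1588752/2093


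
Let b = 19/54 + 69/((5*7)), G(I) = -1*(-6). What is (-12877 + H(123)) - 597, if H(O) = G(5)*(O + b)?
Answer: -4007449/315 ≈ -12722.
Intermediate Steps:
G(I) = 6
b = 4391/1890 (b = 19*(1/54) + 69/35 = 19/54 + 69*(1/35) = 19/54 + 69/35 = 4391/1890 ≈ 2.3233)
H(O) = 4391/315 + 6*O (H(O) = 6*(O + 4391/1890) = 6*(4391/1890 + O) = 4391/315 + 6*O)
(-12877 + H(123)) - 597 = (-12877 + (4391/315 + 6*123)) - 597 = (-12877 + (4391/315 + 738)) - 597 = (-12877 + 236861/315) - 597 = -3819394/315 - 597 = -4007449/315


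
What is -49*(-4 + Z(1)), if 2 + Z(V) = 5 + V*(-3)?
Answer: 196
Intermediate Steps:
Z(V) = 3 - 3*V (Z(V) = -2 + (5 + V*(-3)) = -2 + (5 - 3*V) = 3 - 3*V)
-49*(-4 + Z(1)) = -49*(-4 + (3 - 3*1)) = -49*(-4 + (3 - 3)) = -49*(-4 + 0) = -49*(-4) = 196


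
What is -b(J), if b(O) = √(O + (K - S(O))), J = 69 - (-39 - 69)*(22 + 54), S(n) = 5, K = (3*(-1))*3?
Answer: -√8263 ≈ -90.901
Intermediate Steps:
K = -9 (K = -3*3 = -9)
J = 8277 (J = 69 - (-108)*76 = 69 - 1*(-8208) = 69 + 8208 = 8277)
b(O) = √(-14 + O) (b(O) = √(O + (-9 - 1*5)) = √(O + (-9 - 5)) = √(O - 14) = √(-14 + O))
-b(J) = -√(-14 + 8277) = -√8263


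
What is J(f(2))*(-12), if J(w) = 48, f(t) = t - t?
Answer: -576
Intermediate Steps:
f(t) = 0
J(f(2))*(-12) = 48*(-12) = -576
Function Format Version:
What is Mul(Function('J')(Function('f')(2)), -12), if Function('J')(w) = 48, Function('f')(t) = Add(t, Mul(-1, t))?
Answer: -576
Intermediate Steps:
Function('f')(t) = 0
Mul(Function('J')(Function('f')(2)), -12) = Mul(48, -12) = -576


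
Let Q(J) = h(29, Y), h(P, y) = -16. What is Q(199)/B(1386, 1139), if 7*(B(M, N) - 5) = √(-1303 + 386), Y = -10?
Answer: -280/153 + 8*I*√917/153 ≈ -1.8301 + 1.5834*I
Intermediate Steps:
Q(J) = -16
B(M, N) = 5 + I*√917/7 (B(M, N) = 5 + √(-1303 + 386)/7 = 5 + √(-917)/7 = 5 + (I*√917)/7 = 5 + I*√917/7)
Q(199)/B(1386, 1139) = -16/(5 + I*√917/7)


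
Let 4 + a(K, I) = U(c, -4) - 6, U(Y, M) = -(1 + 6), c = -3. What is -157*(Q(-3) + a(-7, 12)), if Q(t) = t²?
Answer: 1256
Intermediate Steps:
U(Y, M) = -7 (U(Y, M) = -1*7 = -7)
a(K, I) = -17 (a(K, I) = -4 + (-7 - 6) = -4 - 13 = -17)
-157*(Q(-3) + a(-7, 12)) = -157*((-3)² - 17) = -157*(9 - 17) = -157*(-8) = 1256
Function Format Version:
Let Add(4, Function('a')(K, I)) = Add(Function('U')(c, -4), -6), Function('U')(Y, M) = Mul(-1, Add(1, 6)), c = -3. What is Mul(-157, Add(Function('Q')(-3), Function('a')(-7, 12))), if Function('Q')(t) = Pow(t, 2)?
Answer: 1256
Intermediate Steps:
Function('U')(Y, M) = -7 (Function('U')(Y, M) = Mul(-1, 7) = -7)
Function('a')(K, I) = -17 (Function('a')(K, I) = Add(-4, Add(-7, -6)) = Add(-4, -13) = -17)
Mul(-157, Add(Function('Q')(-3), Function('a')(-7, 12))) = Mul(-157, Add(Pow(-3, 2), -17)) = Mul(-157, Add(9, -17)) = Mul(-157, -8) = 1256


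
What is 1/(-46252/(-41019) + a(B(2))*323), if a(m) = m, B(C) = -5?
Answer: -41019/66199433 ≈ -0.00061963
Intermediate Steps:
1/(-46252/(-41019) + a(B(2))*323) = 1/(-46252/(-41019) - 5*323) = 1/(-46252*(-1/41019) - 1615) = 1/(46252/41019 - 1615) = 1/(-66199433/41019) = -41019/66199433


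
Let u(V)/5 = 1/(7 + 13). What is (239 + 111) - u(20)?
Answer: 1399/4 ≈ 349.75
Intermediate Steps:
u(V) = 1/4 (u(V) = 5/(7 + 13) = 5/20 = 5*(1/20) = 1/4)
(239 + 111) - u(20) = (239 + 111) - 1*1/4 = 350 - 1/4 = 1399/4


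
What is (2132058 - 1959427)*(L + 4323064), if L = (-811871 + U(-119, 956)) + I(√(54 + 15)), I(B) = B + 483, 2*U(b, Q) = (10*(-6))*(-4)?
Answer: 606244855276 + 172631*√69 ≈ 6.0625e+11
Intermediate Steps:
U(b, Q) = 120 (U(b, Q) = ((10*(-6))*(-4))/2 = (-60*(-4))/2 = (½)*240 = 120)
I(B) = 483 + B
L = -811268 + √69 (L = (-811871 + 120) + (483 + √(54 + 15)) = -811751 + (483 + √69) = -811268 + √69 ≈ -8.1126e+5)
(2132058 - 1959427)*(L + 4323064) = (2132058 - 1959427)*((-811268 + √69) + 4323064) = 172631*(3511796 + √69) = 606244855276 + 172631*√69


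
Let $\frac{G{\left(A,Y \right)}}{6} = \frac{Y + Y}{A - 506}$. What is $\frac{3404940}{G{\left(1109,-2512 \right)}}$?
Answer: $- \frac{171098235}{2512} \approx -68112.0$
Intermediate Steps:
$G{\left(A,Y \right)} = \frac{12 Y}{-506 + A}$ ($G{\left(A,Y \right)} = 6 \frac{Y + Y}{A - 506} = 6 \frac{2 Y}{-506 + A} = \frac{12 Y}{-506 + A}$)
$\frac{3404940}{G{\left(1109,-2512 \right)}} = \frac{3404940}{12 \left(-2512\right) \frac{1}{-506 + 1109}} = \frac{3404940}{12 \left(-2512\right) \frac{1}{603}} = \frac{3404940}{- \frac{10048}{201}} = 3404940 \left(- \frac{201}{10048}\right) = - \frac{171098235}{2512}$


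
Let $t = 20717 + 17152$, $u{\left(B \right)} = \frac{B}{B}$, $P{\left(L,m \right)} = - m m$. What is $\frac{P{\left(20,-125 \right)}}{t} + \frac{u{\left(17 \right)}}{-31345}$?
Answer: $- \frac{489803494}{1187003805} \approx -0.41264$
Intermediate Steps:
$P{\left(L,m \right)} = - m^{2}$
$u{\left(B \right)} = 1$
$t = 37869$
$\frac{P{\left(20,-125 \right)}}{t} + \frac{u{\left(17 \right)}}{-31345} = \frac{\left(-1\right) \left(-125\right)^{2}}{37869} + 1 \frac{1}{-31345} = \left(-1\right) 15625 \cdot \frac{1}{37869} + 1 \left(- \frac{1}{31345}\right) = \left(-15625\right) \frac{1}{37869} - \frac{1}{31345} = - \frac{15625}{37869} - \frac{1}{31345} = - \frac{489803494}{1187003805}$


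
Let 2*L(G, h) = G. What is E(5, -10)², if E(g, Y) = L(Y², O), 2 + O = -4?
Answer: 2500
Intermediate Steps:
O = -6 (O = -2 - 4 = -6)
L(G, h) = G/2
E(g, Y) = Y²/2
E(5, -10)² = ((½)*(-10)²)² = ((½)*100)² = 50² = 2500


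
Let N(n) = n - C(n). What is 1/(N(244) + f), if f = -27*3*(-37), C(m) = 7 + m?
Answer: 1/2990 ≈ 0.00033445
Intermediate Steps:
N(n) = -7 (N(n) = n - (7 + n) = n + (-7 - n) = -7)
f = 2997 (f = -81*(-37) = 2997)
1/(N(244) + f) = 1/(-7 + 2997) = 1/2990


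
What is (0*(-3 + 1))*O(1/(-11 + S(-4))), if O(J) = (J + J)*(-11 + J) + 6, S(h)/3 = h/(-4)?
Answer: 0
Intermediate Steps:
S(h) = -3*h/4 (S(h) = 3*(h/(-4)) = 3*(h*(-1/4)) = 3*(-h/4) = -3*h/4)
O(J) = 6 + 2*J*(-11 + J) (O(J) = (2*J)*(-11 + J) + 6 = 2*J*(-11 + J) + 6 = 6 + 2*J*(-11 + J))
(0*(-3 + 1))*O(1/(-11 + S(-4))) = (0*(-3 + 1))*(6 - 22/(-11 - 3/4*(-4)) + 2*(1/(-11 - 3/4*(-4)))**2) = (0*(-2))*(6 - 22/(-11 + 3) + 2*(1/(-11 + 3))**2) = 0*(6 - 22/(-8) + 2*(1/(-8))**2) = 0*(6 - 22*(-1/8) + 2*(-1/8)**2) = 0*(6 + 11/4 + 2*(1/64)) = 0*(6 + 11/4 + 1/32) = 0*(281/32) = 0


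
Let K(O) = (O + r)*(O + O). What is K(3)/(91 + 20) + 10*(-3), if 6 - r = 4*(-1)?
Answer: -1084/37 ≈ -29.297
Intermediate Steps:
r = 10 (r = 6 - 4*(-1) = 6 - 1*(-4) = 6 + 4 = 10)
K(O) = 2*O*(10 + O) (K(O) = (O + 10)*(O + O) = (10 + O)*(2*O) = 2*O*(10 + O))
K(3)/(91 + 20) + 10*(-3) = (2*3*(10 + 3))/(91 + 20) + 10*(-3) = (2*3*13)/111 - 30 = (1/111)*78 - 30 = 26/37 - 30 = -1084/37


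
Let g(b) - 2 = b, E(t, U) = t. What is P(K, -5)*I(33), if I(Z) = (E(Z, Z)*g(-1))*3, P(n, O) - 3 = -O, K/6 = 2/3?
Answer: 792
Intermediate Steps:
g(b) = 2 + b
K = 4 (K = 6*(2/3) = 6*(2*(⅓)) = 6*(⅔) = 4)
P(n, O) = 3 - O
I(Z) = 3*Z (I(Z) = (Z*(2 - 1))*3 = (Z*1)*3 = Z*3 = 3*Z)
P(K, -5)*I(33) = (3 - 1*(-5))*(3*33) = (3 + 5)*99 = 8*99 = 792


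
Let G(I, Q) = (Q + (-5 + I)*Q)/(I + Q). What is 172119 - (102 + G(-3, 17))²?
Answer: 653507/4 ≈ 1.6338e+5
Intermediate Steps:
G(I, Q) = (Q + Q*(-5 + I))/(I + Q)
172119 - (102 + G(-3, 17))² = 172119 - (102 + 17*(-4 - 3)/(-3 + 17))² = 172119 - (102 + 17*(-7)/14)² = 172119 - (102 + 17*(1/14)*(-7))² = 172119 - (102 - 17/2)² = 172119 - (187/2)² = 172119 - 1*34969/4 = 172119 - 34969/4 = 653507/4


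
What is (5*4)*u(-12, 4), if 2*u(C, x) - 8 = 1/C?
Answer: 475/6 ≈ 79.167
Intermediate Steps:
u(C, x) = 4 + 1/(2*C)
(5*4)*u(-12, 4) = (5*4)*(4 + (½)/(-12)) = 20*(4 + (½)*(-1/12)) = 20*(4 - 1/24) = 20*(95/24) = 475/6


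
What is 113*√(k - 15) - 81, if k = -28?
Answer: -81 + 113*I*√43 ≈ -81.0 + 740.99*I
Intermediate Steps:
113*√(k - 15) - 81 = 113*√(-28 - 15) - 81 = 113*√(-43) - 81 = 113*(I*√43) - 81 = 113*I*√43 - 81 = -81 + 113*I*√43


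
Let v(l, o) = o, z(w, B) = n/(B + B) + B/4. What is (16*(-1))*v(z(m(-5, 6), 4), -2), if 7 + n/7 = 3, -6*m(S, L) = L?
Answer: 32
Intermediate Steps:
m(S, L) = -L/6
n = -28 (n = -49 + 7*3 = -49 + 21 = -28)
z(w, B) = -14/B + B/4 (z(w, B) = -28/(B + B) + B/4 = -28*1/(2*B) + B*(¼) = -14/B + B/4)
(16*(-1))*v(z(m(-5, 6), 4), -2) = (16*(-1))*(-2) = -16*(-2) = 32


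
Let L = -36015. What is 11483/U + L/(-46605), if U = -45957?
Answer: 74665076/142788399 ≈ 0.52291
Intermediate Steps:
11483/U + L/(-46605) = 11483/(-45957) - 36015/(-46605) = 11483*(-1/45957) - 36015*(-1/46605) = -11483/45957 + 2401/3107 = 74665076/142788399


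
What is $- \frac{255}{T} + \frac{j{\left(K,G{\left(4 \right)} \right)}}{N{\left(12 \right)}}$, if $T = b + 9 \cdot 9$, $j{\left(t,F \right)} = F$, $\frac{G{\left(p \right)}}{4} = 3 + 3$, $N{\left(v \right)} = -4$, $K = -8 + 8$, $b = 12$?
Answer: $- \frac{271}{31} \approx -8.7419$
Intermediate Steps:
$K = 0$
$G{\left(p \right)} = 24$ ($G{\left(p \right)} = 4 \left(3 + 3\right) = 4 \cdot 6 = 24$)
$T = 93$ ($T = 12 + 9 \cdot 9 = 12 + 81 = 93$)
$- \frac{255}{T} + \frac{j{\left(K,G{\left(4 \right)} \right)}}{N{\left(12 \right)}} = - \frac{255}{93} + \frac{24}{-4} = \left(-255\right) \frac{1}{93} + 24 \left(- \frac{1}{4}\right) = - \frac{85}{31} - 6 = - \frac{271}{31}$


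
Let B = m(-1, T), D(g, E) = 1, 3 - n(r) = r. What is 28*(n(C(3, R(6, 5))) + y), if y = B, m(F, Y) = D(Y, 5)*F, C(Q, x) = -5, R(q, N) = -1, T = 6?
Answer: 196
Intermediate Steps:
n(r) = 3 - r
m(F, Y) = F (m(F, Y) = 1*F = F)
B = -1
y = -1
28*(n(C(3, R(6, 5))) + y) = 28*((3 - 1*(-5)) - 1) = 28*((3 + 5) - 1) = 28*(8 - 1) = 28*7 = 196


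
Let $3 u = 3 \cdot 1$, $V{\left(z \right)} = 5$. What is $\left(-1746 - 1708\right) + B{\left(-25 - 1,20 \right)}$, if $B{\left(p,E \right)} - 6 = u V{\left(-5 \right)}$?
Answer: $-3443$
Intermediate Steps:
$u = 1$ ($u = \frac{3 \cdot 1}{3} = \frac{1}{3} \cdot 3 = 1$)
$B{\left(p,E \right)} = 11$ ($B{\left(p,E \right)} = 6 + 1 \cdot 5 = 6 + 5 = 11$)
$\left(-1746 - 1708\right) + B{\left(-25 - 1,20 \right)} = \left(-1746 - 1708\right) + 11 = -3454 + 11 = -3443$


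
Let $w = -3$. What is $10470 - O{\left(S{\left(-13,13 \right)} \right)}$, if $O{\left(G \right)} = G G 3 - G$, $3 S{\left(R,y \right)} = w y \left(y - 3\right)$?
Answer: $-40360$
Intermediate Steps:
$S{\left(R,y \right)} = - y \left(-3 + y\right)$ ($S{\left(R,y \right)} = \frac{- 3 y \left(y - 3\right)}{3} = \frac{- 3 y \left(-3 + y\right)}{3} = \frac{\left(-3\right) y \left(-3 + y\right)}{3} = - y \left(-3 + y\right)$)
$O{\left(G \right)} = - G + 3 G^{2}$ ($O{\left(G \right)} = G^{2} \cdot 3 - G = 3 G^{2} - G = - G + 3 G^{2}$)
$10470 - O{\left(S{\left(-13,13 \right)} \right)} = 10470 - 13 \left(3 - 13\right) \left(-1 + 3 \cdot 13 \left(3 - 13\right)\right) = 10470 - 13 \left(-10\right) \left(-1 + 3 \cdot 13 \left(-10\right)\right) = 10470 - - 130 \left(-1 + 3 \left(-130\right)\right) = 10470 - - 130 \left(-1 - 390\right) = 10470 - \left(-130\right) \left(-391\right) = 10470 - 50830 = -40360$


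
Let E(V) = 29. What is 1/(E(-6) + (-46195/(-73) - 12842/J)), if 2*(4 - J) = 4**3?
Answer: 1022/1145101 ≈ 0.00089250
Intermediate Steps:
J = -28 (J = 4 - 1/2*4**3 = 4 - 1/2*64 = 4 - 32 = -28)
1/(E(-6) + (-46195/(-73) - 12842/J)) = 1/(29 + (-46195/(-73) - 12842/(-28))) = 1/(29 + (-46195*(-1/73) - 12842*(-1/28))) = 1/(29 + (46195/73 + 6421/14)) = 1/(29 + 1115463/1022) = 1/(1145101/1022) = 1022/1145101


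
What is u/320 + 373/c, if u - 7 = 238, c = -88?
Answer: -2445/704 ≈ -3.4730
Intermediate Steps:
u = 245 (u = 7 + 238 = 245)
u/320 + 373/c = 245/320 + 373/(-88) = 245*(1/320) + 373*(-1/88) = 49/64 - 373/88 = -2445/704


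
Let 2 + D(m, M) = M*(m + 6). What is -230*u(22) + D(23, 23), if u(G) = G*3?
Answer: -14515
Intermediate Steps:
u(G) = 3*G
D(m, M) = -2 + M*(6 + m) (D(m, M) = -2 + M*(m + 6) = -2 + M*(6 + m))
-230*u(22) + D(23, 23) = -690*22 + (-2 + 6*23 + 23*23) = -230*66 + (-2 + 138 + 529) = -15180 + 665 = -14515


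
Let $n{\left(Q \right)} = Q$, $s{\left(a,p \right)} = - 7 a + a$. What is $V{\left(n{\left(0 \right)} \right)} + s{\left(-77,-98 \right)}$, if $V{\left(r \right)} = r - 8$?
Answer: $454$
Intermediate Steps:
$s{\left(a,p \right)} = - 6 a$
$V{\left(r \right)} = -8 + r$ ($V{\left(r \right)} = r - 8 = -8 + r$)
$V{\left(n{\left(0 \right)} \right)} + s{\left(-77,-98 \right)} = \left(-8 + 0\right) - -462 = -8 + 462 = 454$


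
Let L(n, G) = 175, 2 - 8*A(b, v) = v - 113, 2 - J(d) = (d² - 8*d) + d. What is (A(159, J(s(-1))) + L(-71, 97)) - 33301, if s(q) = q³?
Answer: -264887/8 ≈ -33111.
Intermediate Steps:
J(d) = 2 - d² + 7*d (J(d) = 2 - ((d² - 8*d) + d) = 2 - (d² - 7*d) = 2 + (-d² + 7*d) = 2 - d² + 7*d)
A(b, v) = 115/8 - v/8 (A(b, v) = ¼ - (v - 113)/8 = ¼ - (-113 + v)/8 = ¼ + (113/8 - v/8) = 115/8 - v/8)
(A(159, J(s(-1))) + L(-71, 97)) - 33301 = ((115/8 - (2 - ((-1)³)² + 7*(-1)³)/8) + 175) - 33301 = ((115/8 - (2 - 1*(-1)² + 7*(-1))/8) + 175) - 33301 = ((115/8 - (2 - 1*1 - 7)/8) + 175) - 33301 = ((115/8 - (2 - 1 - 7)/8) + 175) - 33301 = ((115/8 - ⅛*(-6)) + 175) - 33301 = ((115/8 + ¾) + 175) - 33301 = (121/8 + 175) - 33301 = 1521/8 - 33301 = -264887/8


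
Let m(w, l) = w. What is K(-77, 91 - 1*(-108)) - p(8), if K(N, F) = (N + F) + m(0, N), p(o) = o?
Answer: 114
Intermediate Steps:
K(N, F) = F + N (K(N, F) = (N + F) + 0 = (F + N) + 0 = F + N)
K(-77, 91 - 1*(-108)) - p(8) = ((91 - 1*(-108)) - 77) - 1*8 = ((91 + 108) - 77) - 8 = (199 - 77) - 8 = 122 - 8 = 114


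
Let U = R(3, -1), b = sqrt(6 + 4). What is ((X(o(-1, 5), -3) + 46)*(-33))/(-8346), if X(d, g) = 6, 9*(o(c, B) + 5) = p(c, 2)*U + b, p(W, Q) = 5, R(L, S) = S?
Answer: 22/107 ≈ 0.20561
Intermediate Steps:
b = sqrt(10) ≈ 3.1623
U = -1
o(c, B) = -50/9 + sqrt(10)/9 (o(c, B) = -5 + (5*(-1) + sqrt(10))/9 = -5 + (-5 + sqrt(10))/9 = -5 + (-5/9 + sqrt(10)/9) = -50/9 + sqrt(10)/9)
((X(o(-1, 5), -3) + 46)*(-33))/(-8346) = ((6 + 46)*(-33))/(-8346) = (52*(-33))*(-1/8346) = -1716*(-1/8346) = 22/107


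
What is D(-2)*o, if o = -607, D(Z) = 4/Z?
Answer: 1214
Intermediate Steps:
D(-2)*o = (4/(-2))*(-607) = (4*(-1/2))*(-607) = -2*(-607) = 1214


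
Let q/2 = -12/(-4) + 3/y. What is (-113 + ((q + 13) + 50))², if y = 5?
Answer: 45796/25 ≈ 1831.8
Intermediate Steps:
q = 36/5 (q = 2*(-12/(-4) + 3/5) = 2*(-12*(-¼) + 3*(⅕)) = 2*(3 + ⅗) = 2*(18/5) = 36/5 ≈ 7.2000)
(-113 + ((q + 13) + 50))² = (-113 + ((36/5 + 13) + 50))² = (-113 + (101/5 + 50))² = (-113 + 351/5)² = (-214/5)² = 45796/25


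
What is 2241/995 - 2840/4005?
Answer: 1229881/796995 ≈ 1.5431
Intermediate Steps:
2241/995 - 2840/4005 = 2241*(1/995) - 2840*1/4005 = 2241/995 - 568/801 = 1229881/796995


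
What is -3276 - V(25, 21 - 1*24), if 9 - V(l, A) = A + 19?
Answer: -3269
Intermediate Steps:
V(l, A) = -10 - A (V(l, A) = 9 - (A + 19) = 9 - (19 + A) = 9 + (-19 - A) = -10 - A)
-3276 - V(25, 21 - 1*24) = -3276 - (-10 - (21 - 1*24)) = -3276 - (-10 - (21 - 24)) = -3276 - (-10 - 1*(-3)) = -3276 - (-10 + 3) = -3276 - 1*(-7) = -3276 + 7 = -3269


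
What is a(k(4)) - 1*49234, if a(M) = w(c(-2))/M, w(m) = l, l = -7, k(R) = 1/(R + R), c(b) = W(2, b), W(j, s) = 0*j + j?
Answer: -49290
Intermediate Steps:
W(j, s) = j (W(j, s) = 0 + j = j)
c(b) = 2
k(R) = 1/(2*R)
w(m) = -7
a(M) = -7/M
a(k(4)) - 1*49234 = -7/((½)/4) - 1*49234 = -7/((½)*(¼)) - 49234 = -7/⅛ - 49234 = -7*8 - 49234 = -56 - 49234 = -49290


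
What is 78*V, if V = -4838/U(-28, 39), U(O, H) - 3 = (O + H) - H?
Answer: 377364/25 ≈ 15095.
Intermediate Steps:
U(O, H) = 3 + O (U(O, H) = 3 + ((O + H) - H) = 3 + ((H + O) - H) = 3 + O)
V = 4838/25 (V = -4838/(3 - 28) = -4838/(-25) = -4838*(-1/25) = 4838/25 ≈ 193.52)
78*V = 78*(4838/25) = 377364/25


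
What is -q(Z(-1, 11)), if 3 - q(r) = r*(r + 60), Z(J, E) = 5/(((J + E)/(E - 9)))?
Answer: 58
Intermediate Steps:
Z(J, E) = 5*(-9 + E)/(E + J) (Z(J, E) = 5/(((E + J)/(-9 + E))) = 5*((-9 + E)/(E + J)) = 5*(-9 + E)/(E + J))
q(r) = 3 - r*(60 + r) (q(r) = 3 - r*(r + 60) = 3 - r*(60 + r))
-q(Z(-1, 11)) = -(3 - (5*(-9 + 11)/(11 - 1))² - 300*(-9 + 11)/(11 - 1)) = -(3 - (5*2/10)² - 300*2/10) = -(3 - (5*(⅒)*2)² - 300*2/10) = -(3 - 1*1² - 60*1) = -(3 - 1*1 - 60) = -(3 - 1 - 60) = -1*(-58) = 58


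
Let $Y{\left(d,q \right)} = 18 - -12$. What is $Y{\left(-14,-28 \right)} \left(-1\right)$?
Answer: $-30$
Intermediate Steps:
$Y{\left(d,q \right)} = 30$ ($Y{\left(d,q \right)} = 18 + 12 = 30$)
$Y{\left(-14,-28 \right)} \left(-1\right) = 30 \left(-1\right) = -30$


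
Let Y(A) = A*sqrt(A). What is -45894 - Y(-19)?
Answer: -45894 + 19*I*sqrt(19) ≈ -45894.0 + 82.819*I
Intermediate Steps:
Y(A) = A**(3/2)
-45894 - Y(-19) = -45894 - (-19)**(3/2) = -45894 - (-19)*I*sqrt(19) = -45894 + 19*I*sqrt(19)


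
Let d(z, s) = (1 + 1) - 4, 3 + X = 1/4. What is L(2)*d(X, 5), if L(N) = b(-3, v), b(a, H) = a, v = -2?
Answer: 6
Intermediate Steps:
X = -11/4 (X = -3 + 1/4 = -3 + ¼ = -11/4 ≈ -2.7500)
d(z, s) = -2 (d(z, s) = 2 - 4 = -2)
L(N) = -3
L(2)*d(X, 5) = -3*(-2) = 6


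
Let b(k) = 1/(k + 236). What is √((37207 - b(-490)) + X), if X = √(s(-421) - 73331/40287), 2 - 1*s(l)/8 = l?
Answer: √(3896027292659739354 + 18194092644*√112029001851)/10232898 ≈ 193.04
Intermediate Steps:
b(k) = 1/(236 + k)
s(l) = 16 - 8*l
X = 7*√112029001851/40287 (X = √((16 - 8*(-421)) - 73331/40287) = √((16 + 3368) - 73331*1/40287) = √(3384 - 73331/40287) = √(136257877/40287) = 7*√112029001851/40287 ≈ 58.156)
√((37207 - b(-490)) + X) = √((37207 - 1/(236 - 490)) + 7*√112029001851/40287) = √((37207 - 1/(-254)) + 7*√112029001851/40287) = √((37207 - 1*(-1/254)) + 7*√112029001851/40287) = √((37207 + 1/254) + 7*√112029001851/40287) = √(9450579/254 + 7*√112029001851/40287)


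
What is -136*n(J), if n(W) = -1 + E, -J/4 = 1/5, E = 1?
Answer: 0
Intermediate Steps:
J = -⅘ (J = -4/5 = -4*⅕ = -⅘ ≈ -0.80000)
n(W) = 0 (n(W) = -1 + 1 = 0)
-136*n(J) = -136*0 = 0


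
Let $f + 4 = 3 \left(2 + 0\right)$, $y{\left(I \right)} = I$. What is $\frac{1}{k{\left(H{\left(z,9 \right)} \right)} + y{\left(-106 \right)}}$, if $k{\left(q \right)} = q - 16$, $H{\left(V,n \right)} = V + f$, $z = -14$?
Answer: $- \frac{1}{134} \approx -0.0074627$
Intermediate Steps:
$f = 2$ ($f = -4 + 3 \left(2 + 0\right) = -4 + 3 \cdot 2 = -4 + 6 = 2$)
$H{\left(V,n \right)} = 2 + V$ ($H{\left(V,n \right)} = V + 2 = 2 + V$)
$k{\left(q \right)} = -16 + q$ ($k{\left(q \right)} = q - 16 = -16 + q$)
$\frac{1}{k{\left(H{\left(z,9 \right)} \right)} + y{\left(-106 \right)}} = \frac{1}{\left(-16 + \left(2 - 14\right)\right) - 106} = \frac{1}{\left(-16 - 12\right) - 106} = \frac{1}{-28 - 106} = \frac{1}{-134} = - \frac{1}{134}$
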